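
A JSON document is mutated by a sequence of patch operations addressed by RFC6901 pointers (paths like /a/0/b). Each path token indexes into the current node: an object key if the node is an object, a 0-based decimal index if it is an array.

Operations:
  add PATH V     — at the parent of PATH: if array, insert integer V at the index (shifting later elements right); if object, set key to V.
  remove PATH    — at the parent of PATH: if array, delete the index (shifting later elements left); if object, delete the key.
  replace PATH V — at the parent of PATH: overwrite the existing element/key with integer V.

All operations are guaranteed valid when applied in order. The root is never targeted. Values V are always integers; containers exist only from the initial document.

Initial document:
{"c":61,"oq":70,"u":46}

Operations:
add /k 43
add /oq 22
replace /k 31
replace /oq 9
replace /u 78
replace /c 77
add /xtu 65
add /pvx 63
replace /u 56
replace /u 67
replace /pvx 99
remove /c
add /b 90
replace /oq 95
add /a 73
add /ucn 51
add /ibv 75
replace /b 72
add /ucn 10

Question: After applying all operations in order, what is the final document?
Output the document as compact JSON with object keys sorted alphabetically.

Answer: {"a":73,"b":72,"ibv":75,"k":31,"oq":95,"pvx":99,"u":67,"ucn":10,"xtu":65}

Derivation:
After op 1 (add /k 43): {"c":61,"k":43,"oq":70,"u":46}
After op 2 (add /oq 22): {"c":61,"k":43,"oq":22,"u":46}
After op 3 (replace /k 31): {"c":61,"k":31,"oq":22,"u":46}
After op 4 (replace /oq 9): {"c":61,"k":31,"oq":9,"u":46}
After op 5 (replace /u 78): {"c":61,"k":31,"oq":9,"u":78}
After op 6 (replace /c 77): {"c":77,"k":31,"oq":9,"u":78}
After op 7 (add /xtu 65): {"c":77,"k":31,"oq":9,"u":78,"xtu":65}
After op 8 (add /pvx 63): {"c":77,"k":31,"oq":9,"pvx":63,"u":78,"xtu":65}
After op 9 (replace /u 56): {"c":77,"k":31,"oq":9,"pvx":63,"u":56,"xtu":65}
After op 10 (replace /u 67): {"c":77,"k":31,"oq":9,"pvx":63,"u":67,"xtu":65}
After op 11 (replace /pvx 99): {"c":77,"k":31,"oq":9,"pvx":99,"u":67,"xtu":65}
After op 12 (remove /c): {"k":31,"oq":9,"pvx":99,"u":67,"xtu":65}
After op 13 (add /b 90): {"b":90,"k":31,"oq":9,"pvx":99,"u":67,"xtu":65}
After op 14 (replace /oq 95): {"b":90,"k":31,"oq":95,"pvx":99,"u":67,"xtu":65}
After op 15 (add /a 73): {"a":73,"b":90,"k":31,"oq":95,"pvx":99,"u":67,"xtu":65}
After op 16 (add /ucn 51): {"a":73,"b":90,"k":31,"oq":95,"pvx":99,"u":67,"ucn":51,"xtu":65}
After op 17 (add /ibv 75): {"a":73,"b":90,"ibv":75,"k":31,"oq":95,"pvx":99,"u":67,"ucn":51,"xtu":65}
After op 18 (replace /b 72): {"a":73,"b":72,"ibv":75,"k":31,"oq":95,"pvx":99,"u":67,"ucn":51,"xtu":65}
After op 19 (add /ucn 10): {"a":73,"b":72,"ibv":75,"k":31,"oq":95,"pvx":99,"u":67,"ucn":10,"xtu":65}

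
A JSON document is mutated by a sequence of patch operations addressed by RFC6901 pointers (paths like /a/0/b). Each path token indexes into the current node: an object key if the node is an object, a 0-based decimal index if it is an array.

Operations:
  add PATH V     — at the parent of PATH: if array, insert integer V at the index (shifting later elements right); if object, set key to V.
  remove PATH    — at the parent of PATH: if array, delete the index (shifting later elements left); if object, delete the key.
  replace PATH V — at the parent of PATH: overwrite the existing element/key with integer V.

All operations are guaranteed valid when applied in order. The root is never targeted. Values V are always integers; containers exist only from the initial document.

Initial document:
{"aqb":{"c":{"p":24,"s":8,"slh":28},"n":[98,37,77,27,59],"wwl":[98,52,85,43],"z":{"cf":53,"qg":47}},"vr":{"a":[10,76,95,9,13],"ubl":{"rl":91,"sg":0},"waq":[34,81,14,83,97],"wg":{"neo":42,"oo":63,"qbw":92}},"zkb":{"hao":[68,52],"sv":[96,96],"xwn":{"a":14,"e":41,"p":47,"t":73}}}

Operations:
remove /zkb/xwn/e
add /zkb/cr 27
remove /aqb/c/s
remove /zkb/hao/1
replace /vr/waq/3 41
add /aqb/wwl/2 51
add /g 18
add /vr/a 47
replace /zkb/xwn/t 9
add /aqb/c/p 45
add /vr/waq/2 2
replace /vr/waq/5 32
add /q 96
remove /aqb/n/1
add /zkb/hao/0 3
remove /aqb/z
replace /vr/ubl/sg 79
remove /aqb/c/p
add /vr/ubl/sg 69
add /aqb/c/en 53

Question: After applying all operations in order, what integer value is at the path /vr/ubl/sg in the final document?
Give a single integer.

Answer: 69

Derivation:
After op 1 (remove /zkb/xwn/e): {"aqb":{"c":{"p":24,"s":8,"slh":28},"n":[98,37,77,27,59],"wwl":[98,52,85,43],"z":{"cf":53,"qg":47}},"vr":{"a":[10,76,95,9,13],"ubl":{"rl":91,"sg":0},"waq":[34,81,14,83,97],"wg":{"neo":42,"oo":63,"qbw":92}},"zkb":{"hao":[68,52],"sv":[96,96],"xwn":{"a":14,"p":47,"t":73}}}
After op 2 (add /zkb/cr 27): {"aqb":{"c":{"p":24,"s":8,"slh":28},"n":[98,37,77,27,59],"wwl":[98,52,85,43],"z":{"cf":53,"qg":47}},"vr":{"a":[10,76,95,9,13],"ubl":{"rl":91,"sg":0},"waq":[34,81,14,83,97],"wg":{"neo":42,"oo":63,"qbw":92}},"zkb":{"cr":27,"hao":[68,52],"sv":[96,96],"xwn":{"a":14,"p":47,"t":73}}}
After op 3 (remove /aqb/c/s): {"aqb":{"c":{"p":24,"slh":28},"n":[98,37,77,27,59],"wwl":[98,52,85,43],"z":{"cf":53,"qg":47}},"vr":{"a":[10,76,95,9,13],"ubl":{"rl":91,"sg":0},"waq":[34,81,14,83,97],"wg":{"neo":42,"oo":63,"qbw":92}},"zkb":{"cr":27,"hao":[68,52],"sv":[96,96],"xwn":{"a":14,"p":47,"t":73}}}
After op 4 (remove /zkb/hao/1): {"aqb":{"c":{"p":24,"slh":28},"n":[98,37,77,27,59],"wwl":[98,52,85,43],"z":{"cf":53,"qg":47}},"vr":{"a":[10,76,95,9,13],"ubl":{"rl":91,"sg":0},"waq":[34,81,14,83,97],"wg":{"neo":42,"oo":63,"qbw":92}},"zkb":{"cr":27,"hao":[68],"sv":[96,96],"xwn":{"a":14,"p":47,"t":73}}}
After op 5 (replace /vr/waq/3 41): {"aqb":{"c":{"p":24,"slh":28},"n":[98,37,77,27,59],"wwl":[98,52,85,43],"z":{"cf":53,"qg":47}},"vr":{"a":[10,76,95,9,13],"ubl":{"rl":91,"sg":0},"waq":[34,81,14,41,97],"wg":{"neo":42,"oo":63,"qbw":92}},"zkb":{"cr":27,"hao":[68],"sv":[96,96],"xwn":{"a":14,"p":47,"t":73}}}
After op 6 (add /aqb/wwl/2 51): {"aqb":{"c":{"p":24,"slh":28},"n":[98,37,77,27,59],"wwl":[98,52,51,85,43],"z":{"cf":53,"qg":47}},"vr":{"a":[10,76,95,9,13],"ubl":{"rl":91,"sg":0},"waq":[34,81,14,41,97],"wg":{"neo":42,"oo":63,"qbw":92}},"zkb":{"cr":27,"hao":[68],"sv":[96,96],"xwn":{"a":14,"p":47,"t":73}}}
After op 7 (add /g 18): {"aqb":{"c":{"p":24,"slh":28},"n":[98,37,77,27,59],"wwl":[98,52,51,85,43],"z":{"cf":53,"qg":47}},"g":18,"vr":{"a":[10,76,95,9,13],"ubl":{"rl":91,"sg":0},"waq":[34,81,14,41,97],"wg":{"neo":42,"oo":63,"qbw":92}},"zkb":{"cr":27,"hao":[68],"sv":[96,96],"xwn":{"a":14,"p":47,"t":73}}}
After op 8 (add /vr/a 47): {"aqb":{"c":{"p":24,"slh":28},"n":[98,37,77,27,59],"wwl":[98,52,51,85,43],"z":{"cf":53,"qg":47}},"g":18,"vr":{"a":47,"ubl":{"rl":91,"sg":0},"waq":[34,81,14,41,97],"wg":{"neo":42,"oo":63,"qbw":92}},"zkb":{"cr":27,"hao":[68],"sv":[96,96],"xwn":{"a":14,"p":47,"t":73}}}
After op 9 (replace /zkb/xwn/t 9): {"aqb":{"c":{"p":24,"slh":28},"n":[98,37,77,27,59],"wwl":[98,52,51,85,43],"z":{"cf":53,"qg":47}},"g":18,"vr":{"a":47,"ubl":{"rl":91,"sg":0},"waq":[34,81,14,41,97],"wg":{"neo":42,"oo":63,"qbw":92}},"zkb":{"cr":27,"hao":[68],"sv":[96,96],"xwn":{"a":14,"p":47,"t":9}}}
After op 10 (add /aqb/c/p 45): {"aqb":{"c":{"p":45,"slh":28},"n":[98,37,77,27,59],"wwl":[98,52,51,85,43],"z":{"cf":53,"qg":47}},"g":18,"vr":{"a":47,"ubl":{"rl":91,"sg":0},"waq":[34,81,14,41,97],"wg":{"neo":42,"oo":63,"qbw":92}},"zkb":{"cr":27,"hao":[68],"sv":[96,96],"xwn":{"a":14,"p":47,"t":9}}}
After op 11 (add /vr/waq/2 2): {"aqb":{"c":{"p":45,"slh":28},"n":[98,37,77,27,59],"wwl":[98,52,51,85,43],"z":{"cf":53,"qg":47}},"g":18,"vr":{"a":47,"ubl":{"rl":91,"sg":0},"waq":[34,81,2,14,41,97],"wg":{"neo":42,"oo":63,"qbw":92}},"zkb":{"cr":27,"hao":[68],"sv":[96,96],"xwn":{"a":14,"p":47,"t":9}}}
After op 12 (replace /vr/waq/5 32): {"aqb":{"c":{"p":45,"slh":28},"n":[98,37,77,27,59],"wwl":[98,52,51,85,43],"z":{"cf":53,"qg":47}},"g":18,"vr":{"a":47,"ubl":{"rl":91,"sg":0},"waq":[34,81,2,14,41,32],"wg":{"neo":42,"oo":63,"qbw":92}},"zkb":{"cr":27,"hao":[68],"sv":[96,96],"xwn":{"a":14,"p":47,"t":9}}}
After op 13 (add /q 96): {"aqb":{"c":{"p":45,"slh":28},"n":[98,37,77,27,59],"wwl":[98,52,51,85,43],"z":{"cf":53,"qg":47}},"g":18,"q":96,"vr":{"a":47,"ubl":{"rl":91,"sg":0},"waq":[34,81,2,14,41,32],"wg":{"neo":42,"oo":63,"qbw":92}},"zkb":{"cr":27,"hao":[68],"sv":[96,96],"xwn":{"a":14,"p":47,"t":9}}}
After op 14 (remove /aqb/n/1): {"aqb":{"c":{"p":45,"slh":28},"n":[98,77,27,59],"wwl":[98,52,51,85,43],"z":{"cf":53,"qg":47}},"g":18,"q":96,"vr":{"a":47,"ubl":{"rl":91,"sg":0},"waq":[34,81,2,14,41,32],"wg":{"neo":42,"oo":63,"qbw":92}},"zkb":{"cr":27,"hao":[68],"sv":[96,96],"xwn":{"a":14,"p":47,"t":9}}}
After op 15 (add /zkb/hao/0 3): {"aqb":{"c":{"p":45,"slh":28},"n":[98,77,27,59],"wwl":[98,52,51,85,43],"z":{"cf":53,"qg":47}},"g":18,"q":96,"vr":{"a":47,"ubl":{"rl":91,"sg":0},"waq":[34,81,2,14,41,32],"wg":{"neo":42,"oo":63,"qbw":92}},"zkb":{"cr":27,"hao":[3,68],"sv":[96,96],"xwn":{"a":14,"p":47,"t":9}}}
After op 16 (remove /aqb/z): {"aqb":{"c":{"p":45,"slh":28},"n":[98,77,27,59],"wwl":[98,52,51,85,43]},"g":18,"q":96,"vr":{"a":47,"ubl":{"rl":91,"sg":0},"waq":[34,81,2,14,41,32],"wg":{"neo":42,"oo":63,"qbw":92}},"zkb":{"cr":27,"hao":[3,68],"sv":[96,96],"xwn":{"a":14,"p":47,"t":9}}}
After op 17 (replace /vr/ubl/sg 79): {"aqb":{"c":{"p":45,"slh":28},"n":[98,77,27,59],"wwl":[98,52,51,85,43]},"g":18,"q":96,"vr":{"a":47,"ubl":{"rl":91,"sg":79},"waq":[34,81,2,14,41,32],"wg":{"neo":42,"oo":63,"qbw":92}},"zkb":{"cr":27,"hao":[3,68],"sv":[96,96],"xwn":{"a":14,"p":47,"t":9}}}
After op 18 (remove /aqb/c/p): {"aqb":{"c":{"slh":28},"n":[98,77,27,59],"wwl":[98,52,51,85,43]},"g":18,"q":96,"vr":{"a":47,"ubl":{"rl":91,"sg":79},"waq":[34,81,2,14,41,32],"wg":{"neo":42,"oo":63,"qbw":92}},"zkb":{"cr":27,"hao":[3,68],"sv":[96,96],"xwn":{"a":14,"p":47,"t":9}}}
After op 19 (add /vr/ubl/sg 69): {"aqb":{"c":{"slh":28},"n":[98,77,27,59],"wwl":[98,52,51,85,43]},"g":18,"q":96,"vr":{"a":47,"ubl":{"rl":91,"sg":69},"waq":[34,81,2,14,41,32],"wg":{"neo":42,"oo":63,"qbw":92}},"zkb":{"cr":27,"hao":[3,68],"sv":[96,96],"xwn":{"a":14,"p":47,"t":9}}}
After op 20 (add /aqb/c/en 53): {"aqb":{"c":{"en":53,"slh":28},"n":[98,77,27,59],"wwl":[98,52,51,85,43]},"g":18,"q":96,"vr":{"a":47,"ubl":{"rl":91,"sg":69},"waq":[34,81,2,14,41,32],"wg":{"neo":42,"oo":63,"qbw":92}},"zkb":{"cr":27,"hao":[3,68],"sv":[96,96],"xwn":{"a":14,"p":47,"t":9}}}
Value at /vr/ubl/sg: 69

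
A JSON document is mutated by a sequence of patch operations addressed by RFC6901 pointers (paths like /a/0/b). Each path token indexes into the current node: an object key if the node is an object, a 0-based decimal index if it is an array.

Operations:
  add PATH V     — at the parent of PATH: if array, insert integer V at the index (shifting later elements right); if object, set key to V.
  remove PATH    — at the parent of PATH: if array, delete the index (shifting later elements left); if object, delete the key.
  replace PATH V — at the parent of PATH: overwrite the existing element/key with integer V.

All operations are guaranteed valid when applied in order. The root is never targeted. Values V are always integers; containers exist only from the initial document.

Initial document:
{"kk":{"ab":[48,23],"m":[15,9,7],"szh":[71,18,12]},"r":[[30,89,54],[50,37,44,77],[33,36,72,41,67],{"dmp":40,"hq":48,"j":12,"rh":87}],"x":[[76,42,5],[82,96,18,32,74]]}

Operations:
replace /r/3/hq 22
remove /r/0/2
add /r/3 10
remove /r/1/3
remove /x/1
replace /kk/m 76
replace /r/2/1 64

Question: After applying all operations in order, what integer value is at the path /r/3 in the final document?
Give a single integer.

After op 1 (replace /r/3/hq 22): {"kk":{"ab":[48,23],"m":[15,9,7],"szh":[71,18,12]},"r":[[30,89,54],[50,37,44,77],[33,36,72,41,67],{"dmp":40,"hq":22,"j":12,"rh":87}],"x":[[76,42,5],[82,96,18,32,74]]}
After op 2 (remove /r/0/2): {"kk":{"ab":[48,23],"m":[15,9,7],"szh":[71,18,12]},"r":[[30,89],[50,37,44,77],[33,36,72,41,67],{"dmp":40,"hq":22,"j":12,"rh":87}],"x":[[76,42,5],[82,96,18,32,74]]}
After op 3 (add /r/3 10): {"kk":{"ab":[48,23],"m":[15,9,7],"szh":[71,18,12]},"r":[[30,89],[50,37,44,77],[33,36,72,41,67],10,{"dmp":40,"hq":22,"j":12,"rh":87}],"x":[[76,42,5],[82,96,18,32,74]]}
After op 4 (remove /r/1/3): {"kk":{"ab":[48,23],"m":[15,9,7],"szh":[71,18,12]},"r":[[30,89],[50,37,44],[33,36,72,41,67],10,{"dmp":40,"hq":22,"j":12,"rh":87}],"x":[[76,42,5],[82,96,18,32,74]]}
After op 5 (remove /x/1): {"kk":{"ab":[48,23],"m":[15,9,7],"szh":[71,18,12]},"r":[[30,89],[50,37,44],[33,36,72,41,67],10,{"dmp":40,"hq":22,"j":12,"rh":87}],"x":[[76,42,5]]}
After op 6 (replace /kk/m 76): {"kk":{"ab":[48,23],"m":76,"szh":[71,18,12]},"r":[[30,89],[50,37,44],[33,36,72,41,67],10,{"dmp":40,"hq":22,"j":12,"rh":87}],"x":[[76,42,5]]}
After op 7 (replace /r/2/1 64): {"kk":{"ab":[48,23],"m":76,"szh":[71,18,12]},"r":[[30,89],[50,37,44],[33,64,72,41,67],10,{"dmp":40,"hq":22,"j":12,"rh":87}],"x":[[76,42,5]]}
Value at /r/3: 10

Answer: 10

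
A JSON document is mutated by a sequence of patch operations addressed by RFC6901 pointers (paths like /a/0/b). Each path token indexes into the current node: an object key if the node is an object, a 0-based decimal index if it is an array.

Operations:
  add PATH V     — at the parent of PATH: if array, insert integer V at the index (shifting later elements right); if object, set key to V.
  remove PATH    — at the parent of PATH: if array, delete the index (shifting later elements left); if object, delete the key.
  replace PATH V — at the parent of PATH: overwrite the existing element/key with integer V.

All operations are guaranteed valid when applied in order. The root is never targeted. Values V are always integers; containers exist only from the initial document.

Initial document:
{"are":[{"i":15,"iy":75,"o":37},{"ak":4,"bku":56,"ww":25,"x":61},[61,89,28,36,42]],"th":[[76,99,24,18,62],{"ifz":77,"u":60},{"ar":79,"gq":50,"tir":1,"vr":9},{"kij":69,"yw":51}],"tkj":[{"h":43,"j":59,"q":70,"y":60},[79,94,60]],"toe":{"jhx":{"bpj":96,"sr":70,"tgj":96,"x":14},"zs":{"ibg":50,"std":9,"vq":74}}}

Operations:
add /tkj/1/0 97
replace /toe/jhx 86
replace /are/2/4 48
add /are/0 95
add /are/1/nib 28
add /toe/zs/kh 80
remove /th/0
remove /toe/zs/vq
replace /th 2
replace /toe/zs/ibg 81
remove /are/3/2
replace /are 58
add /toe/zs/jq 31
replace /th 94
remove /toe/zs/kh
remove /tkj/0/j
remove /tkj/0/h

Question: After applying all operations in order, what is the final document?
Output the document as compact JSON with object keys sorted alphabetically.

Answer: {"are":58,"th":94,"tkj":[{"q":70,"y":60},[97,79,94,60]],"toe":{"jhx":86,"zs":{"ibg":81,"jq":31,"std":9}}}

Derivation:
After op 1 (add /tkj/1/0 97): {"are":[{"i":15,"iy":75,"o":37},{"ak":4,"bku":56,"ww":25,"x":61},[61,89,28,36,42]],"th":[[76,99,24,18,62],{"ifz":77,"u":60},{"ar":79,"gq":50,"tir":1,"vr":9},{"kij":69,"yw":51}],"tkj":[{"h":43,"j":59,"q":70,"y":60},[97,79,94,60]],"toe":{"jhx":{"bpj":96,"sr":70,"tgj":96,"x":14},"zs":{"ibg":50,"std":9,"vq":74}}}
After op 2 (replace /toe/jhx 86): {"are":[{"i":15,"iy":75,"o":37},{"ak":4,"bku":56,"ww":25,"x":61},[61,89,28,36,42]],"th":[[76,99,24,18,62],{"ifz":77,"u":60},{"ar":79,"gq":50,"tir":1,"vr":9},{"kij":69,"yw":51}],"tkj":[{"h":43,"j":59,"q":70,"y":60},[97,79,94,60]],"toe":{"jhx":86,"zs":{"ibg":50,"std":9,"vq":74}}}
After op 3 (replace /are/2/4 48): {"are":[{"i":15,"iy":75,"o":37},{"ak":4,"bku":56,"ww":25,"x":61},[61,89,28,36,48]],"th":[[76,99,24,18,62],{"ifz":77,"u":60},{"ar":79,"gq":50,"tir":1,"vr":9},{"kij":69,"yw":51}],"tkj":[{"h":43,"j":59,"q":70,"y":60},[97,79,94,60]],"toe":{"jhx":86,"zs":{"ibg":50,"std":9,"vq":74}}}
After op 4 (add /are/0 95): {"are":[95,{"i":15,"iy":75,"o":37},{"ak":4,"bku":56,"ww":25,"x":61},[61,89,28,36,48]],"th":[[76,99,24,18,62],{"ifz":77,"u":60},{"ar":79,"gq":50,"tir":1,"vr":9},{"kij":69,"yw":51}],"tkj":[{"h":43,"j":59,"q":70,"y":60},[97,79,94,60]],"toe":{"jhx":86,"zs":{"ibg":50,"std":9,"vq":74}}}
After op 5 (add /are/1/nib 28): {"are":[95,{"i":15,"iy":75,"nib":28,"o":37},{"ak":4,"bku":56,"ww":25,"x":61},[61,89,28,36,48]],"th":[[76,99,24,18,62],{"ifz":77,"u":60},{"ar":79,"gq":50,"tir":1,"vr":9},{"kij":69,"yw":51}],"tkj":[{"h":43,"j":59,"q":70,"y":60},[97,79,94,60]],"toe":{"jhx":86,"zs":{"ibg":50,"std":9,"vq":74}}}
After op 6 (add /toe/zs/kh 80): {"are":[95,{"i":15,"iy":75,"nib":28,"o":37},{"ak":4,"bku":56,"ww":25,"x":61},[61,89,28,36,48]],"th":[[76,99,24,18,62],{"ifz":77,"u":60},{"ar":79,"gq":50,"tir":1,"vr":9},{"kij":69,"yw":51}],"tkj":[{"h":43,"j":59,"q":70,"y":60},[97,79,94,60]],"toe":{"jhx":86,"zs":{"ibg":50,"kh":80,"std":9,"vq":74}}}
After op 7 (remove /th/0): {"are":[95,{"i":15,"iy":75,"nib":28,"o":37},{"ak":4,"bku":56,"ww":25,"x":61},[61,89,28,36,48]],"th":[{"ifz":77,"u":60},{"ar":79,"gq":50,"tir":1,"vr":9},{"kij":69,"yw":51}],"tkj":[{"h":43,"j":59,"q":70,"y":60},[97,79,94,60]],"toe":{"jhx":86,"zs":{"ibg":50,"kh":80,"std":9,"vq":74}}}
After op 8 (remove /toe/zs/vq): {"are":[95,{"i":15,"iy":75,"nib":28,"o":37},{"ak":4,"bku":56,"ww":25,"x":61},[61,89,28,36,48]],"th":[{"ifz":77,"u":60},{"ar":79,"gq":50,"tir":1,"vr":9},{"kij":69,"yw":51}],"tkj":[{"h":43,"j":59,"q":70,"y":60},[97,79,94,60]],"toe":{"jhx":86,"zs":{"ibg":50,"kh":80,"std":9}}}
After op 9 (replace /th 2): {"are":[95,{"i":15,"iy":75,"nib":28,"o":37},{"ak":4,"bku":56,"ww":25,"x":61},[61,89,28,36,48]],"th":2,"tkj":[{"h":43,"j":59,"q":70,"y":60},[97,79,94,60]],"toe":{"jhx":86,"zs":{"ibg":50,"kh":80,"std":9}}}
After op 10 (replace /toe/zs/ibg 81): {"are":[95,{"i":15,"iy":75,"nib":28,"o":37},{"ak":4,"bku":56,"ww":25,"x":61},[61,89,28,36,48]],"th":2,"tkj":[{"h":43,"j":59,"q":70,"y":60},[97,79,94,60]],"toe":{"jhx":86,"zs":{"ibg":81,"kh":80,"std":9}}}
After op 11 (remove /are/3/2): {"are":[95,{"i":15,"iy":75,"nib":28,"o":37},{"ak":4,"bku":56,"ww":25,"x":61},[61,89,36,48]],"th":2,"tkj":[{"h":43,"j":59,"q":70,"y":60},[97,79,94,60]],"toe":{"jhx":86,"zs":{"ibg":81,"kh":80,"std":9}}}
After op 12 (replace /are 58): {"are":58,"th":2,"tkj":[{"h":43,"j":59,"q":70,"y":60},[97,79,94,60]],"toe":{"jhx":86,"zs":{"ibg":81,"kh":80,"std":9}}}
After op 13 (add /toe/zs/jq 31): {"are":58,"th":2,"tkj":[{"h":43,"j":59,"q":70,"y":60},[97,79,94,60]],"toe":{"jhx":86,"zs":{"ibg":81,"jq":31,"kh":80,"std":9}}}
After op 14 (replace /th 94): {"are":58,"th":94,"tkj":[{"h":43,"j":59,"q":70,"y":60},[97,79,94,60]],"toe":{"jhx":86,"zs":{"ibg":81,"jq":31,"kh":80,"std":9}}}
After op 15 (remove /toe/zs/kh): {"are":58,"th":94,"tkj":[{"h":43,"j":59,"q":70,"y":60},[97,79,94,60]],"toe":{"jhx":86,"zs":{"ibg":81,"jq":31,"std":9}}}
After op 16 (remove /tkj/0/j): {"are":58,"th":94,"tkj":[{"h":43,"q":70,"y":60},[97,79,94,60]],"toe":{"jhx":86,"zs":{"ibg":81,"jq":31,"std":9}}}
After op 17 (remove /tkj/0/h): {"are":58,"th":94,"tkj":[{"q":70,"y":60},[97,79,94,60]],"toe":{"jhx":86,"zs":{"ibg":81,"jq":31,"std":9}}}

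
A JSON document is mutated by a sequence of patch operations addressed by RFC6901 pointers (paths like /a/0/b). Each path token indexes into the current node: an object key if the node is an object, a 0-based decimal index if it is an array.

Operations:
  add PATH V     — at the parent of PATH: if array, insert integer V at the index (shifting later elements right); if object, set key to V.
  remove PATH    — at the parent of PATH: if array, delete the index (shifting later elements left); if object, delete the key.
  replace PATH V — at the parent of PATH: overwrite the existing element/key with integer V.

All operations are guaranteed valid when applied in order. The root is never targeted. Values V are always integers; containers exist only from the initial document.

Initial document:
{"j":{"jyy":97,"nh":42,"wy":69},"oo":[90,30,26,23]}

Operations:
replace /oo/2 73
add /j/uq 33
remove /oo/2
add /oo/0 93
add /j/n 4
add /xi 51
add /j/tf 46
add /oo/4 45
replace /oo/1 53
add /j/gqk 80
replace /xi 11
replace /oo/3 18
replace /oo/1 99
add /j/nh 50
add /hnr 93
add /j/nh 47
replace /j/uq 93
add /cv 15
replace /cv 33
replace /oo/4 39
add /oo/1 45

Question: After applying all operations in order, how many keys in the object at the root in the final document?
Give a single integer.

Answer: 5

Derivation:
After op 1 (replace /oo/2 73): {"j":{"jyy":97,"nh":42,"wy":69},"oo":[90,30,73,23]}
After op 2 (add /j/uq 33): {"j":{"jyy":97,"nh":42,"uq":33,"wy":69},"oo":[90,30,73,23]}
After op 3 (remove /oo/2): {"j":{"jyy":97,"nh":42,"uq":33,"wy":69},"oo":[90,30,23]}
After op 4 (add /oo/0 93): {"j":{"jyy":97,"nh":42,"uq":33,"wy":69},"oo":[93,90,30,23]}
After op 5 (add /j/n 4): {"j":{"jyy":97,"n":4,"nh":42,"uq":33,"wy":69},"oo":[93,90,30,23]}
After op 6 (add /xi 51): {"j":{"jyy":97,"n":4,"nh":42,"uq":33,"wy":69},"oo":[93,90,30,23],"xi":51}
After op 7 (add /j/tf 46): {"j":{"jyy":97,"n":4,"nh":42,"tf":46,"uq":33,"wy":69},"oo":[93,90,30,23],"xi":51}
After op 8 (add /oo/4 45): {"j":{"jyy":97,"n":4,"nh":42,"tf":46,"uq":33,"wy":69},"oo":[93,90,30,23,45],"xi":51}
After op 9 (replace /oo/1 53): {"j":{"jyy":97,"n":4,"nh":42,"tf":46,"uq":33,"wy":69},"oo":[93,53,30,23,45],"xi":51}
After op 10 (add /j/gqk 80): {"j":{"gqk":80,"jyy":97,"n":4,"nh":42,"tf":46,"uq":33,"wy":69},"oo":[93,53,30,23,45],"xi":51}
After op 11 (replace /xi 11): {"j":{"gqk":80,"jyy":97,"n":4,"nh":42,"tf":46,"uq":33,"wy":69},"oo":[93,53,30,23,45],"xi":11}
After op 12 (replace /oo/3 18): {"j":{"gqk":80,"jyy":97,"n":4,"nh":42,"tf":46,"uq":33,"wy":69},"oo":[93,53,30,18,45],"xi":11}
After op 13 (replace /oo/1 99): {"j":{"gqk":80,"jyy":97,"n":4,"nh":42,"tf":46,"uq":33,"wy":69},"oo":[93,99,30,18,45],"xi":11}
After op 14 (add /j/nh 50): {"j":{"gqk":80,"jyy":97,"n":4,"nh":50,"tf":46,"uq":33,"wy":69},"oo":[93,99,30,18,45],"xi":11}
After op 15 (add /hnr 93): {"hnr":93,"j":{"gqk":80,"jyy":97,"n":4,"nh":50,"tf":46,"uq":33,"wy":69},"oo":[93,99,30,18,45],"xi":11}
After op 16 (add /j/nh 47): {"hnr":93,"j":{"gqk":80,"jyy":97,"n":4,"nh":47,"tf":46,"uq":33,"wy":69},"oo":[93,99,30,18,45],"xi":11}
After op 17 (replace /j/uq 93): {"hnr":93,"j":{"gqk":80,"jyy":97,"n":4,"nh":47,"tf":46,"uq":93,"wy":69},"oo":[93,99,30,18,45],"xi":11}
After op 18 (add /cv 15): {"cv":15,"hnr":93,"j":{"gqk":80,"jyy":97,"n":4,"nh":47,"tf":46,"uq":93,"wy":69},"oo":[93,99,30,18,45],"xi":11}
After op 19 (replace /cv 33): {"cv":33,"hnr":93,"j":{"gqk":80,"jyy":97,"n":4,"nh":47,"tf":46,"uq":93,"wy":69},"oo":[93,99,30,18,45],"xi":11}
After op 20 (replace /oo/4 39): {"cv":33,"hnr":93,"j":{"gqk":80,"jyy":97,"n":4,"nh":47,"tf":46,"uq":93,"wy":69},"oo":[93,99,30,18,39],"xi":11}
After op 21 (add /oo/1 45): {"cv":33,"hnr":93,"j":{"gqk":80,"jyy":97,"n":4,"nh":47,"tf":46,"uq":93,"wy":69},"oo":[93,45,99,30,18,39],"xi":11}
Size at the root: 5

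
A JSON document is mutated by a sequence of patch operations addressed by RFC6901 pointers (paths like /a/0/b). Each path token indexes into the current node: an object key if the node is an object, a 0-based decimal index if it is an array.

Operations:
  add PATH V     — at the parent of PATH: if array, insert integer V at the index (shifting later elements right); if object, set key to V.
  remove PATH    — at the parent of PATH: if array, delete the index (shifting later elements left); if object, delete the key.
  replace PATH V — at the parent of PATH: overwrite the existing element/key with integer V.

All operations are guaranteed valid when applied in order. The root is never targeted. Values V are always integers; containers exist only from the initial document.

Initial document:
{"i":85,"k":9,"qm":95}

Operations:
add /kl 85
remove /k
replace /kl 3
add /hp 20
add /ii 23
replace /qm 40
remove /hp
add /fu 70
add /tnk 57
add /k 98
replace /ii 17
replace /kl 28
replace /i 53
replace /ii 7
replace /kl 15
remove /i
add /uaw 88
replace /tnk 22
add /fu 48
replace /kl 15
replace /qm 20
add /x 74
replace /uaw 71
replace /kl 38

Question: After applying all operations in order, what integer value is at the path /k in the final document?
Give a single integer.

After op 1 (add /kl 85): {"i":85,"k":9,"kl":85,"qm":95}
After op 2 (remove /k): {"i":85,"kl":85,"qm":95}
After op 3 (replace /kl 3): {"i":85,"kl":3,"qm":95}
After op 4 (add /hp 20): {"hp":20,"i":85,"kl":3,"qm":95}
After op 5 (add /ii 23): {"hp":20,"i":85,"ii":23,"kl":3,"qm":95}
After op 6 (replace /qm 40): {"hp":20,"i":85,"ii":23,"kl":3,"qm":40}
After op 7 (remove /hp): {"i":85,"ii":23,"kl":3,"qm":40}
After op 8 (add /fu 70): {"fu":70,"i":85,"ii":23,"kl":3,"qm":40}
After op 9 (add /tnk 57): {"fu":70,"i":85,"ii":23,"kl":3,"qm":40,"tnk":57}
After op 10 (add /k 98): {"fu":70,"i":85,"ii":23,"k":98,"kl":3,"qm":40,"tnk":57}
After op 11 (replace /ii 17): {"fu":70,"i":85,"ii":17,"k":98,"kl":3,"qm":40,"tnk":57}
After op 12 (replace /kl 28): {"fu":70,"i":85,"ii":17,"k":98,"kl":28,"qm":40,"tnk":57}
After op 13 (replace /i 53): {"fu":70,"i":53,"ii":17,"k":98,"kl":28,"qm":40,"tnk":57}
After op 14 (replace /ii 7): {"fu":70,"i":53,"ii":7,"k":98,"kl":28,"qm":40,"tnk":57}
After op 15 (replace /kl 15): {"fu":70,"i":53,"ii":7,"k":98,"kl":15,"qm":40,"tnk":57}
After op 16 (remove /i): {"fu":70,"ii":7,"k":98,"kl":15,"qm":40,"tnk":57}
After op 17 (add /uaw 88): {"fu":70,"ii":7,"k":98,"kl":15,"qm":40,"tnk":57,"uaw":88}
After op 18 (replace /tnk 22): {"fu":70,"ii":7,"k":98,"kl":15,"qm":40,"tnk":22,"uaw":88}
After op 19 (add /fu 48): {"fu":48,"ii":7,"k":98,"kl":15,"qm":40,"tnk":22,"uaw":88}
After op 20 (replace /kl 15): {"fu":48,"ii":7,"k":98,"kl":15,"qm":40,"tnk":22,"uaw":88}
After op 21 (replace /qm 20): {"fu":48,"ii":7,"k":98,"kl":15,"qm":20,"tnk":22,"uaw":88}
After op 22 (add /x 74): {"fu":48,"ii":7,"k":98,"kl":15,"qm":20,"tnk":22,"uaw":88,"x":74}
After op 23 (replace /uaw 71): {"fu":48,"ii":7,"k":98,"kl":15,"qm":20,"tnk":22,"uaw":71,"x":74}
After op 24 (replace /kl 38): {"fu":48,"ii":7,"k":98,"kl":38,"qm":20,"tnk":22,"uaw":71,"x":74}
Value at /k: 98

Answer: 98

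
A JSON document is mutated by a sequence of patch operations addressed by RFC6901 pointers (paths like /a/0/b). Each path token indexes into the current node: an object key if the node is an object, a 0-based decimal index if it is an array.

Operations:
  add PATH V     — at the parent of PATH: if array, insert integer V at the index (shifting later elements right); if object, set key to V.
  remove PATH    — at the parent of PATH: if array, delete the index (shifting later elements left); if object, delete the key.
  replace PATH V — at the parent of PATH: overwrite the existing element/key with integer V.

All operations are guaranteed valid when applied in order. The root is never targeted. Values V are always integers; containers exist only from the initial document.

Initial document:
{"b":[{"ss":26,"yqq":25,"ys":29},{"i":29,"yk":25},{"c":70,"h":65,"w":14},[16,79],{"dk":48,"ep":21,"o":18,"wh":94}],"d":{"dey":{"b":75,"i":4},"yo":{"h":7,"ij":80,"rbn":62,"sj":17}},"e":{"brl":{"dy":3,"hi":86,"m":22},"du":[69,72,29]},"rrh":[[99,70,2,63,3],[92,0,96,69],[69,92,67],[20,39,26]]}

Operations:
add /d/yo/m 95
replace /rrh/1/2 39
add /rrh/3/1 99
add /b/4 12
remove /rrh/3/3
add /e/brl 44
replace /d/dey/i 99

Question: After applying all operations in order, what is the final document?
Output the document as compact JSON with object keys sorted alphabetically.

Answer: {"b":[{"ss":26,"yqq":25,"ys":29},{"i":29,"yk":25},{"c":70,"h":65,"w":14},[16,79],12,{"dk":48,"ep":21,"o":18,"wh":94}],"d":{"dey":{"b":75,"i":99},"yo":{"h":7,"ij":80,"m":95,"rbn":62,"sj":17}},"e":{"brl":44,"du":[69,72,29]},"rrh":[[99,70,2,63,3],[92,0,39,69],[69,92,67],[20,99,39]]}

Derivation:
After op 1 (add /d/yo/m 95): {"b":[{"ss":26,"yqq":25,"ys":29},{"i":29,"yk":25},{"c":70,"h":65,"w":14},[16,79],{"dk":48,"ep":21,"o":18,"wh":94}],"d":{"dey":{"b":75,"i":4},"yo":{"h":7,"ij":80,"m":95,"rbn":62,"sj":17}},"e":{"brl":{"dy":3,"hi":86,"m":22},"du":[69,72,29]},"rrh":[[99,70,2,63,3],[92,0,96,69],[69,92,67],[20,39,26]]}
After op 2 (replace /rrh/1/2 39): {"b":[{"ss":26,"yqq":25,"ys":29},{"i":29,"yk":25},{"c":70,"h":65,"w":14},[16,79],{"dk":48,"ep":21,"o":18,"wh":94}],"d":{"dey":{"b":75,"i":4},"yo":{"h":7,"ij":80,"m":95,"rbn":62,"sj":17}},"e":{"brl":{"dy":3,"hi":86,"m":22},"du":[69,72,29]},"rrh":[[99,70,2,63,3],[92,0,39,69],[69,92,67],[20,39,26]]}
After op 3 (add /rrh/3/1 99): {"b":[{"ss":26,"yqq":25,"ys":29},{"i":29,"yk":25},{"c":70,"h":65,"w":14},[16,79],{"dk":48,"ep":21,"o":18,"wh":94}],"d":{"dey":{"b":75,"i":4},"yo":{"h":7,"ij":80,"m":95,"rbn":62,"sj":17}},"e":{"brl":{"dy":3,"hi":86,"m":22},"du":[69,72,29]},"rrh":[[99,70,2,63,3],[92,0,39,69],[69,92,67],[20,99,39,26]]}
After op 4 (add /b/4 12): {"b":[{"ss":26,"yqq":25,"ys":29},{"i":29,"yk":25},{"c":70,"h":65,"w":14},[16,79],12,{"dk":48,"ep":21,"o":18,"wh":94}],"d":{"dey":{"b":75,"i":4},"yo":{"h":7,"ij":80,"m":95,"rbn":62,"sj":17}},"e":{"brl":{"dy":3,"hi":86,"m":22},"du":[69,72,29]},"rrh":[[99,70,2,63,3],[92,0,39,69],[69,92,67],[20,99,39,26]]}
After op 5 (remove /rrh/3/3): {"b":[{"ss":26,"yqq":25,"ys":29},{"i":29,"yk":25},{"c":70,"h":65,"w":14},[16,79],12,{"dk":48,"ep":21,"o":18,"wh":94}],"d":{"dey":{"b":75,"i":4},"yo":{"h":7,"ij":80,"m":95,"rbn":62,"sj":17}},"e":{"brl":{"dy":3,"hi":86,"m":22},"du":[69,72,29]},"rrh":[[99,70,2,63,3],[92,0,39,69],[69,92,67],[20,99,39]]}
After op 6 (add /e/brl 44): {"b":[{"ss":26,"yqq":25,"ys":29},{"i":29,"yk":25},{"c":70,"h":65,"w":14},[16,79],12,{"dk":48,"ep":21,"o":18,"wh":94}],"d":{"dey":{"b":75,"i":4},"yo":{"h":7,"ij":80,"m":95,"rbn":62,"sj":17}},"e":{"brl":44,"du":[69,72,29]},"rrh":[[99,70,2,63,3],[92,0,39,69],[69,92,67],[20,99,39]]}
After op 7 (replace /d/dey/i 99): {"b":[{"ss":26,"yqq":25,"ys":29},{"i":29,"yk":25},{"c":70,"h":65,"w":14},[16,79],12,{"dk":48,"ep":21,"o":18,"wh":94}],"d":{"dey":{"b":75,"i":99},"yo":{"h":7,"ij":80,"m":95,"rbn":62,"sj":17}},"e":{"brl":44,"du":[69,72,29]},"rrh":[[99,70,2,63,3],[92,0,39,69],[69,92,67],[20,99,39]]}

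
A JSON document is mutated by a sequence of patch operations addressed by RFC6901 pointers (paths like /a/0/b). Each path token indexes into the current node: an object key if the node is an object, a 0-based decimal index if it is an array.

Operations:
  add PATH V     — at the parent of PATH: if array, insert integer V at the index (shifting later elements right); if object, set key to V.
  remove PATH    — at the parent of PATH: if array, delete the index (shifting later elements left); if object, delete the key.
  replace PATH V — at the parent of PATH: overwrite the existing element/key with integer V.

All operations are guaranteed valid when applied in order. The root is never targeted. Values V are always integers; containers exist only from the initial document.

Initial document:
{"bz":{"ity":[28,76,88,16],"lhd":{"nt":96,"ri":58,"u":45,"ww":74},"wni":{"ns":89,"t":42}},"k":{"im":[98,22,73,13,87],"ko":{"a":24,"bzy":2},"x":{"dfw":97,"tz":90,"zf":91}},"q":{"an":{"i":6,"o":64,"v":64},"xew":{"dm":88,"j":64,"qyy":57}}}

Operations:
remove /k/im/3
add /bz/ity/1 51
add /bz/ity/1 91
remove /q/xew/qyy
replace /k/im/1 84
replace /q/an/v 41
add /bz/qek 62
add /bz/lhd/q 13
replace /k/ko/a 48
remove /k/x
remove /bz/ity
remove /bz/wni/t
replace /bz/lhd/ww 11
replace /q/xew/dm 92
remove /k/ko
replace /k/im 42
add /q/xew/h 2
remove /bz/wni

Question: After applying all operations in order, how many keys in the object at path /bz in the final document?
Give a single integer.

Answer: 2

Derivation:
After op 1 (remove /k/im/3): {"bz":{"ity":[28,76,88,16],"lhd":{"nt":96,"ri":58,"u":45,"ww":74},"wni":{"ns":89,"t":42}},"k":{"im":[98,22,73,87],"ko":{"a":24,"bzy":2},"x":{"dfw":97,"tz":90,"zf":91}},"q":{"an":{"i":6,"o":64,"v":64},"xew":{"dm":88,"j":64,"qyy":57}}}
After op 2 (add /bz/ity/1 51): {"bz":{"ity":[28,51,76,88,16],"lhd":{"nt":96,"ri":58,"u":45,"ww":74},"wni":{"ns":89,"t":42}},"k":{"im":[98,22,73,87],"ko":{"a":24,"bzy":2},"x":{"dfw":97,"tz":90,"zf":91}},"q":{"an":{"i":6,"o":64,"v":64},"xew":{"dm":88,"j":64,"qyy":57}}}
After op 3 (add /bz/ity/1 91): {"bz":{"ity":[28,91,51,76,88,16],"lhd":{"nt":96,"ri":58,"u":45,"ww":74},"wni":{"ns":89,"t":42}},"k":{"im":[98,22,73,87],"ko":{"a":24,"bzy":2},"x":{"dfw":97,"tz":90,"zf":91}},"q":{"an":{"i":6,"o":64,"v":64},"xew":{"dm":88,"j":64,"qyy":57}}}
After op 4 (remove /q/xew/qyy): {"bz":{"ity":[28,91,51,76,88,16],"lhd":{"nt":96,"ri":58,"u":45,"ww":74},"wni":{"ns":89,"t":42}},"k":{"im":[98,22,73,87],"ko":{"a":24,"bzy":2},"x":{"dfw":97,"tz":90,"zf":91}},"q":{"an":{"i":6,"o":64,"v":64},"xew":{"dm":88,"j":64}}}
After op 5 (replace /k/im/1 84): {"bz":{"ity":[28,91,51,76,88,16],"lhd":{"nt":96,"ri":58,"u":45,"ww":74},"wni":{"ns":89,"t":42}},"k":{"im":[98,84,73,87],"ko":{"a":24,"bzy":2},"x":{"dfw":97,"tz":90,"zf":91}},"q":{"an":{"i":6,"o":64,"v":64},"xew":{"dm":88,"j":64}}}
After op 6 (replace /q/an/v 41): {"bz":{"ity":[28,91,51,76,88,16],"lhd":{"nt":96,"ri":58,"u":45,"ww":74},"wni":{"ns":89,"t":42}},"k":{"im":[98,84,73,87],"ko":{"a":24,"bzy":2},"x":{"dfw":97,"tz":90,"zf":91}},"q":{"an":{"i":6,"o":64,"v":41},"xew":{"dm":88,"j":64}}}
After op 7 (add /bz/qek 62): {"bz":{"ity":[28,91,51,76,88,16],"lhd":{"nt":96,"ri":58,"u":45,"ww":74},"qek":62,"wni":{"ns":89,"t":42}},"k":{"im":[98,84,73,87],"ko":{"a":24,"bzy":2},"x":{"dfw":97,"tz":90,"zf":91}},"q":{"an":{"i":6,"o":64,"v":41},"xew":{"dm":88,"j":64}}}
After op 8 (add /bz/lhd/q 13): {"bz":{"ity":[28,91,51,76,88,16],"lhd":{"nt":96,"q":13,"ri":58,"u":45,"ww":74},"qek":62,"wni":{"ns":89,"t":42}},"k":{"im":[98,84,73,87],"ko":{"a":24,"bzy":2},"x":{"dfw":97,"tz":90,"zf":91}},"q":{"an":{"i":6,"o":64,"v":41},"xew":{"dm":88,"j":64}}}
After op 9 (replace /k/ko/a 48): {"bz":{"ity":[28,91,51,76,88,16],"lhd":{"nt":96,"q":13,"ri":58,"u":45,"ww":74},"qek":62,"wni":{"ns":89,"t":42}},"k":{"im":[98,84,73,87],"ko":{"a":48,"bzy":2},"x":{"dfw":97,"tz":90,"zf":91}},"q":{"an":{"i":6,"o":64,"v":41},"xew":{"dm":88,"j":64}}}
After op 10 (remove /k/x): {"bz":{"ity":[28,91,51,76,88,16],"lhd":{"nt":96,"q":13,"ri":58,"u":45,"ww":74},"qek":62,"wni":{"ns":89,"t":42}},"k":{"im":[98,84,73,87],"ko":{"a":48,"bzy":2}},"q":{"an":{"i":6,"o":64,"v":41},"xew":{"dm":88,"j":64}}}
After op 11 (remove /bz/ity): {"bz":{"lhd":{"nt":96,"q":13,"ri":58,"u":45,"ww":74},"qek":62,"wni":{"ns":89,"t":42}},"k":{"im":[98,84,73,87],"ko":{"a":48,"bzy":2}},"q":{"an":{"i":6,"o":64,"v":41},"xew":{"dm":88,"j":64}}}
After op 12 (remove /bz/wni/t): {"bz":{"lhd":{"nt":96,"q":13,"ri":58,"u":45,"ww":74},"qek":62,"wni":{"ns":89}},"k":{"im":[98,84,73,87],"ko":{"a":48,"bzy":2}},"q":{"an":{"i":6,"o":64,"v":41},"xew":{"dm":88,"j":64}}}
After op 13 (replace /bz/lhd/ww 11): {"bz":{"lhd":{"nt":96,"q":13,"ri":58,"u":45,"ww":11},"qek":62,"wni":{"ns":89}},"k":{"im":[98,84,73,87],"ko":{"a":48,"bzy":2}},"q":{"an":{"i":6,"o":64,"v":41},"xew":{"dm":88,"j":64}}}
After op 14 (replace /q/xew/dm 92): {"bz":{"lhd":{"nt":96,"q":13,"ri":58,"u":45,"ww":11},"qek":62,"wni":{"ns":89}},"k":{"im":[98,84,73,87],"ko":{"a":48,"bzy":2}},"q":{"an":{"i":6,"o":64,"v":41},"xew":{"dm":92,"j":64}}}
After op 15 (remove /k/ko): {"bz":{"lhd":{"nt":96,"q":13,"ri":58,"u":45,"ww":11},"qek":62,"wni":{"ns":89}},"k":{"im":[98,84,73,87]},"q":{"an":{"i":6,"o":64,"v":41},"xew":{"dm":92,"j":64}}}
After op 16 (replace /k/im 42): {"bz":{"lhd":{"nt":96,"q":13,"ri":58,"u":45,"ww":11},"qek":62,"wni":{"ns":89}},"k":{"im":42},"q":{"an":{"i":6,"o":64,"v":41},"xew":{"dm":92,"j":64}}}
After op 17 (add /q/xew/h 2): {"bz":{"lhd":{"nt":96,"q":13,"ri":58,"u":45,"ww":11},"qek":62,"wni":{"ns":89}},"k":{"im":42},"q":{"an":{"i":6,"o":64,"v":41},"xew":{"dm":92,"h":2,"j":64}}}
After op 18 (remove /bz/wni): {"bz":{"lhd":{"nt":96,"q":13,"ri":58,"u":45,"ww":11},"qek":62},"k":{"im":42},"q":{"an":{"i":6,"o":64,"v":41},"xew":{"dm":92,"h":2,"j":64}}}
Size at path /bz: 2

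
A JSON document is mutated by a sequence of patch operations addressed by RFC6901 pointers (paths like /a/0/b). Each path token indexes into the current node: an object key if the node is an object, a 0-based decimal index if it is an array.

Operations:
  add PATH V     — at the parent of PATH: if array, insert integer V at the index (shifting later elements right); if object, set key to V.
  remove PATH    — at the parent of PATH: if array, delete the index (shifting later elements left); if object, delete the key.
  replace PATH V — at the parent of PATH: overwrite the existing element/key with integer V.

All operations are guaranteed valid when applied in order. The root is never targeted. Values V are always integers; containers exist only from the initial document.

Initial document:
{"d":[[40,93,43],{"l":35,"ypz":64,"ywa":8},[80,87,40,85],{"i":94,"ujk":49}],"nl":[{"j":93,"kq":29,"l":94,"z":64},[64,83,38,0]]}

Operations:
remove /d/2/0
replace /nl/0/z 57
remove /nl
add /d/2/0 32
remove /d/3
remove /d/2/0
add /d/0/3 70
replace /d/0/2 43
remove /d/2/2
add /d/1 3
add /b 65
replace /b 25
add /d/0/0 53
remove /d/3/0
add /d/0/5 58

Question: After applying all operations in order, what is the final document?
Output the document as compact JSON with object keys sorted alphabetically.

Answer: {"b":25,"d":[[53,40,93,43,70,58],3,{"l":35,"ypz":64,"ywa":8},[40]]}

Derivation:
After op 1 (remove /d/2/0): {"d":[[40,93,43],{"l":35,"ypz":64,"ywa":8},[87,40,85],{"i":94,"ujk":49}],"nl":[{"j":93,"kq":29,"l":94,"z":64},[64,83,38,0]]}
After op 2 (replace /nl/0/z 57): {"d":[[40,93,43],{"l":35,"ypz":64,"ywa":8},[87,40,85],{"i":94,"ujk":49}],"nl":[{"j":93,"kq":29,"l":94,"z":57},[64,83,38,0]]}
After op 3 (remove /nl): {"d":[[40,93,43],{"l":35,"ypz":64,"ywa":8},[87,40,85],{"i":94,"ujk":49}]}
After op 4 (add /d/2/0 32): {"d":[[40,93,43],{"l":35,"ypz":64,"ywa":8},[32,87,40,85],{"i":94,"ujk":49}]}
After op 5 (remove /d/3): {"d":[[40,93,43],{"l":35,"ypz":64,"ywa":8},[32,87,40,85]]}
After op 6 (remove /d/2/0): {"d":[[40,93,43],{"l":35,"ypz":64,"ywa":8},[87,40,85]]}
After op 7 (add /d/0/3 70): {"d":[[40,93,43,70],{"l":35,"ypz":64,"ywa":8},[87,40,85]]}
After op 8 (replace /d/0/2 43): {"d":[[40,93,43,70],{"l":35,"ypz":64,"ywa":8},[87,40,85]]}
After op 9 (remove /d/2/2): {"d":[[40,93,43,70],{"l":35,"ypz":64,"ywa":8},[87,40]]}
After op 10 (add /d/1 3): {"d":[[40,93,43,70],3,{"l":35,"ypz":64,"ywa":8},[87,40]]}
After op 11 (add /b 65): {"b":65,"d":[[40,93,43,70],3,{"l":35,"ypz":64,"ywa":8},[87,40]]}
After op 12 (replace /b 25): {"b":25,"d":[[40,93,43,70],3,{"l":35,"ypz":64,"ywa":8},[87,40]]}
After op 13 (add /d/0/0 53): {"b":25,"d":[[53,40,93,43,70],3,{"l":35,"ypz":64,"ywa":8},[87,40]]}
After op 14 (remove /d/3/0): {"b":25,"d":[[53,40,93,43,70],3,{"l":35,"ypz":64,"ywa":8},[40]]}
After op 15 (add /d/0/5 58): {"b":25,"d":[[53,40,93,43,70,58],3,{"l":35,"ypz":64,"ywa":8},[40]]}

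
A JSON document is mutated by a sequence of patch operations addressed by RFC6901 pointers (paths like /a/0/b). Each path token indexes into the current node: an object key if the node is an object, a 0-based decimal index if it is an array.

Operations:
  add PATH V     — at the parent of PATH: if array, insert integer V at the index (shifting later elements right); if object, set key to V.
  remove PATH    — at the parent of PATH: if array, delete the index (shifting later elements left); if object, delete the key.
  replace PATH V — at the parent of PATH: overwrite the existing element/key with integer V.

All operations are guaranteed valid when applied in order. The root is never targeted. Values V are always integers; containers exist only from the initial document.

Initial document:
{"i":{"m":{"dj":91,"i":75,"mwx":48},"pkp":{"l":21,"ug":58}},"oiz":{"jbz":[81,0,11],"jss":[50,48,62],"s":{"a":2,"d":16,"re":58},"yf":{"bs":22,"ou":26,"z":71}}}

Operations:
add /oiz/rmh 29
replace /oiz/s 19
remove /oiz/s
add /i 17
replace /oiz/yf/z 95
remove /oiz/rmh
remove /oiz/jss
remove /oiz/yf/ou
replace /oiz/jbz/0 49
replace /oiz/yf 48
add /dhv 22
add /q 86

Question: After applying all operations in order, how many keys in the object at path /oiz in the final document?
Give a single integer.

After op 1 (add /oiz/rmh 29): {"i":{"m":{"dj":91,"i":75,"mwx":48},"pkp":{"l":21,"ug":58}},"oiz":{"jbz":[81,0,11],"jss":[50,48,62],"rmh":29,"s":{"a":2,"d":16,"re":58},"yf":{"bs":22,"ou":26,"z":71}}}
After op 2 (replace /oiz/s 19): {"i":{"m":{"dj":91,"i":75,"mwx":48},"pkp":{"l":21,"ug":58}},"oiz":{"jbz":[81,0,11],"jss":[50,48,62],"rmh":29,"s":19,"yf":{"bs":22,"ou":26,"z":71}}}
After op 3 (remove /oiz/s): {"i":{"m":{"dj":91,"i":75,"mwx":48},"pkp":{"l":21,"ug":58}},"oiz":{"jbz":[81,0,11],"jss":[50,48,62],"rmh":29,"yf":{"bs":22,"ou":26,"z":71}}}
After op 4 (add /i 17): {"i":17,"oiz":{"jbz":[81,0,11],"jss":[50,48,62],"rmh":29,"yf":{"bs":22,"ou":26,"z":71}}}
After op 5 (replace /oiz/yf/z 95): {"i":17,"oiz":{"jbz":[81,0,11],"jss":[50,48,62],"rmh":29,"yf":{"bs":22,"ou":26,"z":95}}}
After op 6 (remove /oiz/rmh): {"i":17,"oiz":{"jbz":[81,0,11],"jss":[50,48,62],"yf":{"bs":22,"ou":26,"z":95}}}
After op 7 (remove /oiz/jss): {"i":17,"oiz":{"jbz":[81,0,11],"yf":{"bs":22,"ou":26,"z":95}}}
After op 8 (remove /oiz/yf/ou): {"i":17,"oiz":{"jbz":[81,0,11],"yf":{"bs":22,"z":95}}}
After op 9 (replace /oiz/jbz/0 49): {"i":17,"oiz":{"jbz":[49,0,11],"yf":{"bs":22,"z":95}}}
After op 10 (replace /oiz/yf 48): {"i":17,"oiz":{"jbz":[49,0,11],"yf":48}}
After op 11 (add /dhv 22): {"dhv":22,"i":17,"oiz":{"jbz":[49,0,11],"yf":48}}
After op 12 (add /q 86): {"dhv":22,"i":17,"oiz":{"jbz":[49,0,11],"yf":48},"q":86}
Size at path /oiz: 2

Answer: 2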